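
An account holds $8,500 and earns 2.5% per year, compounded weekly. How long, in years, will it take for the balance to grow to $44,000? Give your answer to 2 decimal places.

(1 + 0.000480769)^(52t) = 44,000/8,500 = 5.1765.
52t·ln(1 + 0.000480769) = ln(5.1765); 52t = 1.6441/0.000480654 ≈ 3420.5988.
t ≈ 65.7807 years.

65.78 years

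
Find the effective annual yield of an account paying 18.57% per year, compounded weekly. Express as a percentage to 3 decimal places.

EAR = (1 + 18.57%/52)^52 − 1 = (1 + 0.00357115)^52 − 1.
(1 + 0.00357115)^52 ≈ 1.203663, so EAR ≈ 20.36628%.

20.366%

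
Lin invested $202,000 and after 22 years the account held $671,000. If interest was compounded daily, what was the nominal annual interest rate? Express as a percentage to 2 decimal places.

(1 + r/365)^8030 = 671,000/202,000 = 3.32178.
1 + r/365 = 3.32178^(1/8030) ≈ 1.00015, so r/365 ≈ 0.000149513.
r ≈ 365·0.000149513 = 5.45723%.

5.46%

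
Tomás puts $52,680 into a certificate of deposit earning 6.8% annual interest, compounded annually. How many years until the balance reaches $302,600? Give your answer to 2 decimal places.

We need (1 + 0.068)^t = 5.7441, so t = ln 5.7441 / ln 1.068 ≈ 26.5730.

26.57 years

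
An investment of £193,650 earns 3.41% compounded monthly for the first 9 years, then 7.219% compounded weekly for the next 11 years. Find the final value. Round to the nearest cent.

Phase 1: 193,650·(1 + 0.0341/12)^108 ≈ 263,095.5243.
Phase 2: 263,095.5243·(1 + 0.07219/52)^572 ≈ 581,759.1211.

£581,759.12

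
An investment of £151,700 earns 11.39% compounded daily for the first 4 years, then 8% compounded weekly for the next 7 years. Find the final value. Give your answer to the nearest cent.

£418,636.70

After 4 years at 11.39%: 151,700 × 1.5770072869 ≈ 239,232.0054.
Then 7 years at 8%: 239,232.0054 × 1.7499192991 ≈ 418,636.7033.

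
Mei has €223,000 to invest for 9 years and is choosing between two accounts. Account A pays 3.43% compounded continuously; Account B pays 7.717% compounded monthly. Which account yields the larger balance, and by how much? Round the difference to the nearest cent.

Account A growth factor: e^(0.0343·9) = e^0.3087 ≈ 1.36165381308; balance ≈ 303,648.8003.
Account B growth factor: (1 + 0.07717/12)^108 ≈ 1.99831899564; balance ≈ 445,625.1360.
Account B is larger by 141,976.3357.

Account B, by €141,976.34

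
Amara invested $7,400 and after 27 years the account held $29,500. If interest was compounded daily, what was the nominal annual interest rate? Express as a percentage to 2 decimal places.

The 9855-period growth factor is 29,500/7,400 = 3.98649.
r/365 = 3.98649^(1/9855) − 1 ≈ 0.000140336, so r ≈ 365·0.000140336 = 5.12225%.

5.12%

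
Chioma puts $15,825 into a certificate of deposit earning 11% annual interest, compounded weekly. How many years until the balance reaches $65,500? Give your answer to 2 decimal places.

12.93 years

We need (1 + 0.00211538)^(52t) = 4.139, so 52t = ln 4.139 / ln 1.002115 ≈ 672.1998.
t ≈ 672.1998/52 = 12.9269 years.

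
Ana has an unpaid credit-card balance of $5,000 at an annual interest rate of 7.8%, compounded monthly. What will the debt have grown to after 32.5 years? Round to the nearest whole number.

Periodic rate = 7.8%/12 = 0.0065; periods = 12·32.5 = 390.
A = 5,000·(1 + 0.0065)^390 ≈ 5,000·12.513358806 ≈ 62,566.7940.

$62,567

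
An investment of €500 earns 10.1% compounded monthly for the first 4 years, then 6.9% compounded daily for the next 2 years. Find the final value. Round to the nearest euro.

€858

After 4 years at 10.1%: 500 × 1.49527377 ≈ 747.6369.
Then 2 years at 6.9%: 747.6369 × 1.14796058 ≈ 858.2577.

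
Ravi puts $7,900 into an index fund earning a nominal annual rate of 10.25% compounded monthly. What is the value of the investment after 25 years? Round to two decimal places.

$101,339.95

Growth factor = (1 + 0.1025/12)^300 ≈ 12.8278413351.
A ≈ 7,900 × 12.8278413351 ≈ 101,339.9465.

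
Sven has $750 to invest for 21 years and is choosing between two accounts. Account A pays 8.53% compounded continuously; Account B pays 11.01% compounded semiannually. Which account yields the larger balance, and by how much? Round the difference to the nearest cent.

Account B, by $2,622.87

Account A growth factor: e^(0.0853·21) = e^1.7913 ≈ 5.997243818; balance ≈ 4,497.9329.
Account B growth factor: (1 + 0.05505)^42 ≈ 9.49440507; balance ≈ 7,120.8038.
Account B is larger by 2,622.8709.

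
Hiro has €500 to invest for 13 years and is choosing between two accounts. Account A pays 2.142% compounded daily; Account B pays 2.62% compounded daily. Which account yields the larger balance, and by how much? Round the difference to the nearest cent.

Account B, by €42.35

A: (1 + 0.02142/365)^4745 ≈ 1.32108297, so 500 × 1.32108297 ≈ 660.5415.
B: (1 + 0.0262/365)^4745 ≈ 1.40577363, so 500 × 1.40577363 ≈ 702.8868.
Difference ≈ 42.3453 in favor of B.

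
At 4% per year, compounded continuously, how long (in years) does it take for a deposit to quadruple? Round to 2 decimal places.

e^(0.04t) = 4, so 0.04t = ln 4 ≈ 1.3863.
t ≈ 1.3863/0.04 ≈ 34.6574.

34.66 years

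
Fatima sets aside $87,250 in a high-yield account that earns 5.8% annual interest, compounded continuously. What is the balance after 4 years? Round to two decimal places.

$110,032.70

A = P·e^(rt) = 87,250·e^(0.058·4) = 87,250·e^0.232.
e^0.232 ≈ 1.26111972883, so A ≈ 110,032.6963.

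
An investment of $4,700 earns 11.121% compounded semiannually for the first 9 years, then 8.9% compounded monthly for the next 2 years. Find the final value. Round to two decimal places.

$14,864.25

After 9 years at 11.121%: 4,700 × 2.6486580646 ≈ 12,448.6929.
Then 2 years at 8.9%: 12,448.6929 × 1.1940407727 ≈ 14,864.2469.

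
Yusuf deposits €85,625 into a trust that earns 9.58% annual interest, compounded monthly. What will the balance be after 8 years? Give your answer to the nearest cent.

€183,705.56

Growth factor = (1 + 0.0958/12)^96 ≈ 2.14546641495.
A ≈ 85,625 × 2.14546641495 ≈ 183,705.5618.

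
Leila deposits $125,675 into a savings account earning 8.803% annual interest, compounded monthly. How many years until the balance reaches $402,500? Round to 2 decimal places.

13.27 years

(1 + 0.00733583)^(12t) = 402,500/125,675 = 3.2027.
12t·ln(1 + 0.00733583) = ln(3.2027); 12t = 1.164/0.00730906 ≈ 159.2539.
t ≈ 13.2712 years.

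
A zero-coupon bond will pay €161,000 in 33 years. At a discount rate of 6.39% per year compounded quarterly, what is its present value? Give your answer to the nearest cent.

€19,873.17

Growth factor = (1 + 0.015975)^132 ≈ 8.10137675649.
P = 161,000/8.10137675649 ≈ 19,873.1654.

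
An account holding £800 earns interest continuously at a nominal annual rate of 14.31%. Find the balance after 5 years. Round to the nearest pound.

£1,636

A = P·e^(rt) = 800·e^(0.1431·5) = 800·e^0.7155.
e^0.7155 ≈ 2.045209031, so A ≈ 1,636.1672.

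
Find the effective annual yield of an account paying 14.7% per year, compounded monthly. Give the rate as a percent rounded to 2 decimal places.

EAR = (1 + 14.7%/12)^12 − 1 = (1 + 0.01225)^12 − 1.
(1 + 0.01225)^12 ≈ 1.15732, so EAR ≈ 15.73199%.

15.73%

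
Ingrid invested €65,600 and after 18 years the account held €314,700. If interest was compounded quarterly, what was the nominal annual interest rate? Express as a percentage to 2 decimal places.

8.81%

The 72-period growth factor is 314,700/65,600 = 4.79726.
r/4 = 4.79726^(1/72) − 1 ≈ 0.0220173, so r ≈ 4·0.0220173 = 8.80691%.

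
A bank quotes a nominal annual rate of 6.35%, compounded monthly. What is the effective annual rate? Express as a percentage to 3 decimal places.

6.538%

One year is 12 periods at 0.00529167 each: (1 + 0.00529167)^12 ≈ 1.065381.
EAR = 1.065381 − 1 ≈ 6.53811%.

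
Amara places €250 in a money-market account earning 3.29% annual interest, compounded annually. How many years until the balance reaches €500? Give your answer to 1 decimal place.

We need (1 + 0.0329)^t = 2, so t = ln 2 / ln 1.0329 ≈ 21.4130.

21.4 years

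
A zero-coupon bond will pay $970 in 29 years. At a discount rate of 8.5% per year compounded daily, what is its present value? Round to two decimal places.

Periodic rate = 8.5%/365 = 0.000232877; 10585 periods.
P = 970/(1 + 0.085/365)^10585 ≈ 970/11.7601068 ≈ 82.4822.

$82.48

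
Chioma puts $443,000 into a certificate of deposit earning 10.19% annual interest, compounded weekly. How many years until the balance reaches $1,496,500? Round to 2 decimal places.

We need (1 + 0.00195962)^(52t) = 3.3781, so 52t = ln 3.3781 / ln 1.00196 ≈ 621.8092.
t ≈ 621.8092/52 = 11.9579 years.

11.96 years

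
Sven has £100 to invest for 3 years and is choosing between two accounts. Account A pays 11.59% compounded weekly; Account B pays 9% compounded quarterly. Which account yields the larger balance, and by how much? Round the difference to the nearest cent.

A: (1 + 0.1159/52)^156 ≈ 1.41525976, so 100 × 1.41525976 ≈ 141.5260.
B: (1 + 0.0225)^12 ≈ 1.30604999, so 100 × 1.30604999 ≈ 130.6050.
Difference ≈ 10.9210 in favor of A.

Account A, by £10.92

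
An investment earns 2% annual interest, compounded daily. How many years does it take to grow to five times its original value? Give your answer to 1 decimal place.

(1 + 0.0000547945)^(365t) = 5.
365t = ln 5 / ln(1 + 0.0000547945) ≈ 1.6094/5.4793e-05 ≈ 29373.0466.
t ≈ 80.4741.

80.5 years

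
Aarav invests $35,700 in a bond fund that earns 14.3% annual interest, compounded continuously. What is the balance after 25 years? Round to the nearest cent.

$1,274,297.96

A = P·e^(rt) = 35,700·e^(0.143·25) = 35,700·e^3.575.
e^3.575 ≈ 35.69462081566, so A ≈ 1,274,297.9631.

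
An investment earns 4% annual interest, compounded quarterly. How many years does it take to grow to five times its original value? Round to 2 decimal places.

40.44 years

(1 + 0.01)^(4t) = 5.
4t = ln 5 / ln(1 + 0.01) ≈ 1.6094/0.00995033 ≈ 161.7472.
t ≈ 40.4368.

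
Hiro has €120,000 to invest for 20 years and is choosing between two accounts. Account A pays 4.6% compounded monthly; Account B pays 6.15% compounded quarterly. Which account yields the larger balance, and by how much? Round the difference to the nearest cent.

Account B, by €106,137.13

A: (1 + 0.046/12)^240 ≈ 2.50488082874, so 120,000 × 2.50488082874 ≈ 300,585.6994.
B: (1 + 0.015375)^80 ≈ 3.38935687538, so 120,000 × 3.38935687538 ≈ 406,722.8250.
Difference ≈ 106,137.1256 in favor of B.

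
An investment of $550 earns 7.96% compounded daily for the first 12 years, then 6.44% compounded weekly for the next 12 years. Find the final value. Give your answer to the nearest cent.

After 12 years at 7.96%: 550 × 2.598919701 ≈ 1,429.4058.
Then 12 years at 6.44%: 1,429.4058 × 2.16478674 ≈ 3,094.3588.

$3,094.36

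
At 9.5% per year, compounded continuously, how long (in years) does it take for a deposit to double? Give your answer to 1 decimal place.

e^(0.095t) = 2, so 0.095t = ln 2 ≈ 0.69315.
t ≈ 0.69315/0.095 ≈ 7.2963.

7.3 years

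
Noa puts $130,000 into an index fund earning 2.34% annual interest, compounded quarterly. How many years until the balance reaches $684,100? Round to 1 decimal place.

71.2 years

We need (1 + 0.00585)^(4t) = 5.2623, so 4t = ln 5.2623 / ln 1.00585 ≈ 284.6875.
t ≈ 284.6875/4 = 71.1719 years.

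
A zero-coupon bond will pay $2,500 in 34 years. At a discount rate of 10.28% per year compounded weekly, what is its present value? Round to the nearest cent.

$76.12

Growth factor = (1 + 0.1028/52)^1768 ≈ 32.8433627.
P = 2,500/32.8433627 ≈ 76.1189.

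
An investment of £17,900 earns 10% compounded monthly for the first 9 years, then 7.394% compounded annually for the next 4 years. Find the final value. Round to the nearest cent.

After 9 years at 10%: 17,900 × 2.4504476055 ≈ 43,863.0121.
Then 4 years at 7.394%: 43,863.0121 × 1.3302095875 ≈ 58,346.9993.

£58,347.00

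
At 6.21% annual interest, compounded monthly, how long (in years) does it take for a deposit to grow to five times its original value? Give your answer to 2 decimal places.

(1 + 0.005175)^(12t) = 5.
12t = ln 5 / ln(1 + 0.005175) ≈ 1.6094/0.00516166 ≈ 311.8065.
t ≈ 25.9839.

25.98 years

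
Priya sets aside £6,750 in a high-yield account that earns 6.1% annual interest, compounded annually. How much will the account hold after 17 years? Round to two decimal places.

Growth factor = (1 + 0.061)^17 ≈ 2.7362862388.
A ≈ 6,750 × 2.7362862388 ≈ 18,469.9321.

£18,469.93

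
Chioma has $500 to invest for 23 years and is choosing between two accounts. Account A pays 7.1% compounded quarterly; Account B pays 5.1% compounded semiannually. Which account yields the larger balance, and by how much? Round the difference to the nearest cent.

A: (1 + 0.01775)^92 ≈ 5.046406334, so 500 × 5.046406334 ≈ 2,523.2032.
B: (1 + 0.0255)^46 ≈ 3.184495037, so 500 × 3.184495037 ≈ 1,592.2475.
Difference ≈ 930.9556 in favor of A.

Account A, by $930.96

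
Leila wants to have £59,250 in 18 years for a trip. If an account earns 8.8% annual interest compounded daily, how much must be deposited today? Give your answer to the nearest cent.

£12,157.63

Periodic rate = 8.8%/365 = 0.000241096; 6570 periods.
P = 59,250/(1 + 0.088/365)^6570 ≈ 59,250/4.8734840049 ≈ 12,157.6269.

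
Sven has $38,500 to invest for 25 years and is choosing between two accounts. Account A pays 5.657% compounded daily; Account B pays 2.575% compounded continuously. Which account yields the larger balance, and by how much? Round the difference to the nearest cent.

Account A growth factor: (1 + 0.05657/365)^9125 ≈ 4.11294952305; balance ≈ 158,348.5566.
Account B growth factor: e^(0.02575·25) = e^0.64375 ≈ 1.9036060339; balance ≈ 73,288.8323.
Account A is larger by 85,059.7243.

Account A, by $85,059.72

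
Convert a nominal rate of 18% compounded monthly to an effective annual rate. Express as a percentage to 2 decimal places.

19.56%

EAR = (1 + 18%/12)^12 − 1 = (1 + 0.015)^12 − 1.
(1 + 0.015)^12 ≈ 1.195618, so EAR ≈ 19.56182%.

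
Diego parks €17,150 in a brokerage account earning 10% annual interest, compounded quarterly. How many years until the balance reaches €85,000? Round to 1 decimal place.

16.2 years

We need (1 + 0.025)^(4t) = 4.9563, so 4t = ln 4.9563 / ln 1.025 ≈ 64.8232.
t ≈ 64.8232/4 = 16.2058 years.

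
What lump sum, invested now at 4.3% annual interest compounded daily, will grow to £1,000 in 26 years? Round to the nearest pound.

£327

Growth factor = (1 + 0.043/365)^9490 ≈ 3.05852921.
P = 1,000/3.05852921 ≈ 326.9545.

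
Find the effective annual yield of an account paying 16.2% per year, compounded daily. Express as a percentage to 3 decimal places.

One year is 365 periods at 0.000443836 each: (1 + 0.000443836)^365 ≈ 1.175818.
EAR = 1.175818 − 1 ≈ 17.58180%.

17.582%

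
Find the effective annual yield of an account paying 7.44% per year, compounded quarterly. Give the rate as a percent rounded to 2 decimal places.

7.65%

One year is 4 periods at 0.0186 each: (1 + 0.0186)^4 ≈ 1.076502.
EAR = 1.076502 − 1 ≈ 7.65016%.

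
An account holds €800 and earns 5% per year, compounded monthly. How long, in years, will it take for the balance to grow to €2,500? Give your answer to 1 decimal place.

We need (1 + 0.00416667)^(12t) = 3.125, so 12t = ln 3.125 / ln 1.004167 ≈ 274.0336.
t ≈ 274.0336/12 = 22.8361 years.

22.8 years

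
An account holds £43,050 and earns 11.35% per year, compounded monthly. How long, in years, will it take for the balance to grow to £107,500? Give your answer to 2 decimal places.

8.10 years

(1 + 0.00945833)^(12t) = 107,500/43,050 = 2.4971.
12t·ln(1 + 0.00945833) = ln(2.4971); 12t = 0.91513/0.00941388 ≈ 97.2105.
t ≈ 8.1009 years.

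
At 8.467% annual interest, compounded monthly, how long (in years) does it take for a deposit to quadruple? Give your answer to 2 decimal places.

(1 + 0.00705583)^(12t) = 4.
12t = ln 4 / ln(1 + 0.00705583) ≈ 1.3863/0.00703106 ≈ 197.1673.
t ≈ 16.4306.

16.43 years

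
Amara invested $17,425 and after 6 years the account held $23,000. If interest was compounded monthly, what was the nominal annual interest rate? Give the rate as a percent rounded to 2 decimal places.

4.64%

The 72-period growth factor is 23,000/17,425 = 1.31994.
r/12 = 1.31994^(1/72) − 1 ≈ 0.00386283, so r ≈ 12·0.00386283 = 4.63540%.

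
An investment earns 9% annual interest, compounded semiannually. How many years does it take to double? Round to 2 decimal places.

(1 + 0.045)^(2t) = 2.
2t = ln 2 / ln(1 + 0.045) ≈ 0.69315/0.0440169 ≈ 15.7473.
t ≈ 7.8737.

7.87 years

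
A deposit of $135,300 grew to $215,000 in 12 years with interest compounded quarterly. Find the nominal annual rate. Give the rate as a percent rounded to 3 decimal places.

3.878%

The 48-period growth factor is 215,000/135,300 = 1.58906.
r/4 = 1.58906^(1/48) − 1 ≈ 0.00969552, so r ≈ 4·0.00969552 = 3.87821%.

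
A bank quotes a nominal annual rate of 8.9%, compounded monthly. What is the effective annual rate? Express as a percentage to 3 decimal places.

9.272%

One year is 12 periods at 0.00741667 each: (1 + 0.00741667)^12 ≈ 1.092722.
EAR = 1.092722 − 1 ≈ 9.27217%.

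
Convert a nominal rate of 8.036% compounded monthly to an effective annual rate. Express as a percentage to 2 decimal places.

8.34%

EAR = (1 + 8.036%/12)^12 − 1 = (1 + 0.00669667)^12 − 1.
(1 + 0.00669667)^12 ≈ 1.083387, so EAR ≈ 8.33869%.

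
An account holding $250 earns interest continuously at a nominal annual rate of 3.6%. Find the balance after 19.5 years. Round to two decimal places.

A = P·e^(rt) = 250·e^(0.036·19.5) = 250·e^0.702.
e^0.702 ≈ 2.01778424, so A ≈ 504.4461.

$504.45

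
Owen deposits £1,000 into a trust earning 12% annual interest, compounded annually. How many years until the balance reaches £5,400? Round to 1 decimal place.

(1 + 0.12)^t = 5,400/1,000 = 5.4.
t·ln(1 + 0.12) = ln(5.4); t = 1.6864/0.113329 ≈ 14.8806.

14.9 years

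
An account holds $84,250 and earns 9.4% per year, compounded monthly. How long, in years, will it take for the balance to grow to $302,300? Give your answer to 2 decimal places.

(1 + 0.00783333)^(12t) = 302,300/84,250 = 3.5881.
12t·ln(1 + 0.00783333) = ln(3.5881); 12t = 1.2776/0.00780281 ≈ 163.7399.
t ≈ 13.6450 years.

13.64 years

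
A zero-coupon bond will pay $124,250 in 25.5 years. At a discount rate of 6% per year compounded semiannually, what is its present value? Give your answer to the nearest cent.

Growth factor = (1 + 0.03)^51 ≈ 4.51542319927.
P = 124,250/4.51542319927 ≈ 27,516.8006.

$27,516.80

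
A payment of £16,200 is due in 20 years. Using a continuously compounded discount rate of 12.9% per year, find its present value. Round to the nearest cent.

£1,227.54

P = A·e^(−rt) = 16,200·e^(−2.58).
e^(−2.58) ≈ 0.075774004023, so P ≈ 1,227.5389.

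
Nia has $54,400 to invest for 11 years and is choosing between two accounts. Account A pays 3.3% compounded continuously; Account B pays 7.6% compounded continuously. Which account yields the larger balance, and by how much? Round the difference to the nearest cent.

Account B, by $47,299.94

A: e^(0.033·11) = e^0.363 ≈ 1.4376358592, so 54,400 × 1.4376358592 ≈ 78,207.3907.
B: e^(0.076·11) = e^0.836 ≈ 2.30712001513, so 54,400 × 2.30712001513 ≈ 125,507.3288.
Difference ≈ 47,299.9381 in favor of B.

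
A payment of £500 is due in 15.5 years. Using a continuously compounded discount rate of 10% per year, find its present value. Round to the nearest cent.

£106.12

P = A·e^(−rt) = 500·e^(−1.55).
e^(−1.55) ≈ 0.212247974, so P ≈ 106.1240.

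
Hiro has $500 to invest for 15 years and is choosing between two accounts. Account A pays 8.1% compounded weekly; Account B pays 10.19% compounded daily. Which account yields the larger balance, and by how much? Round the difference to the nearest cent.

A: (1 + 0.081/52)^780 ≈ 3.367109575, so 500 × 3.367109575 ≈ 1,683.5548.
B: (1 + 0.1019/365)^5475 ≈ 4.610271172, so 500 × 4.610271172 ≈ 2,305.1356.
Difference ≈ 621.5808 in favor of B.

Account B, by $621.58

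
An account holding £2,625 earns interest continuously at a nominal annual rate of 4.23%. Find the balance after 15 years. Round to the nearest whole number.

£4,951

A = P·e^(rt) = 2,625·e^(0.0423·15) = 2,625·e^0.6345.
e^0.6345 ≈ 1.886078866, so A ≈ 4,950.9570.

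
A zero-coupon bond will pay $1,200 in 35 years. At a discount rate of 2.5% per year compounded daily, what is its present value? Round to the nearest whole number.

Periodic rate = 2.5%/365 = 0.0000684932; 12775 periods.
P = 1,200/(1 + 0.025/365)^12775 ≈ 1,200/2.398803414 ≈ 500.2494.

$500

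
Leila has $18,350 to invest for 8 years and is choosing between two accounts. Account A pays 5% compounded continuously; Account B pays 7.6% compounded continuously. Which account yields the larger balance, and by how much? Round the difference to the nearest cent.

A: e^(0.05·8) = e^0.4 ≈ 1.4918246976, so 18,350 × 1.4918246976 ≈ 27,374.9832.
B: e^(0.076·8) = e^0.608 ≈ 1.8367542144, so 18,350 × 1.8367542144 ≈ 33,704.4398.
Difference ≈ 6,329.4566 in favor of B.

Account B, by $6,329.46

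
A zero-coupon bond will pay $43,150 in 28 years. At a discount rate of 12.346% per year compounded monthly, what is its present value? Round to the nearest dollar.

Periodic rate = 12.346%/12 = 0.0102883; 336 periods.
P = 43,150/(1 + 0.12346/12)^336 ≈ 43,150/31.162587904 ≈ 1,384.6732.

$1,385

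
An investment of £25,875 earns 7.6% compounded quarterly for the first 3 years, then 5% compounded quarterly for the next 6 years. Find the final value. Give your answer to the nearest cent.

Phase 1: 25,875·(1 + 0.019)^12 ≈ 32,431.7637.
Phase 2: 32,431.7637·(1 + 0.0125)^24 ≈ 43,696.9708.

£43,696.97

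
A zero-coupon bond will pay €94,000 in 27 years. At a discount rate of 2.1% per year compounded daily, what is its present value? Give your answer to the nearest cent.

€53,319.98

Periodic rate = 2.1%/365 = 0.0000575342; 9855 periods.
P = 94,000/(1 + 0.021/365)^9855 ≈ 94,000/1.7629414451 ≈ 53,319.9785.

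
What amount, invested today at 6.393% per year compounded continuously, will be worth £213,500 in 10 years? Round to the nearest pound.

P = A·e^(−rt) = 213,500·e^(−0.6393).
e^(−0.6393) ≈ 0.527661657957, so P ≈ 112,655.7640.

£112,656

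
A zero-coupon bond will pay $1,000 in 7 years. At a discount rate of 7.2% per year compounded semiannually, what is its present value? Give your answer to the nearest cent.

Periodic rate = 7.2%/2 = 0.036; 14 periods.
P = 1,000/(1 + 0.036)^14 ≈ 1,000/1.64072795 ≈ 609.4856.

$609.49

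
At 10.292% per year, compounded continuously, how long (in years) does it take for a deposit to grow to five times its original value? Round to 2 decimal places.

15.64 years

e^(0.10292t) = 5, so 0.10292t = ln 5 ≈ 1.6094.
t ≈ 1.6094/0.10292 ≈ 15.6378.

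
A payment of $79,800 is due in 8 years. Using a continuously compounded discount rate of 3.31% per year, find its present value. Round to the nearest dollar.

$61,235

P = A·e^(−rt) = 79,800·e^(−0.2648).
e^(−0.2648) ≈ 0.76735940651, so P ≈ 61,235.2806.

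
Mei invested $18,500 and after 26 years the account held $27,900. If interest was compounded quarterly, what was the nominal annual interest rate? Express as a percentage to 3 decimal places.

1.583%

(1 + r/4)^104 = 27,900/18,500 = 1.50811.
1 + r/4 = 1.50811^(1/104) ≈ 1.003958, so r/4 ≈ 0.00395835.
r ≈ 4·0.00395835 = 1.58334%.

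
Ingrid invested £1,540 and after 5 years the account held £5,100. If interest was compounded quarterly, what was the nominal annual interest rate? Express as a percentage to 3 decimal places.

24.681%

(1 + r/4)^20 = 5,100/1,540 = 3.31169.
1 + r/4 = 3.31169^(1/20) ≈ 1.061702, so r/4 ≈ 0.0617016.
r ≈ 4·0.0617016 = 24.68064%.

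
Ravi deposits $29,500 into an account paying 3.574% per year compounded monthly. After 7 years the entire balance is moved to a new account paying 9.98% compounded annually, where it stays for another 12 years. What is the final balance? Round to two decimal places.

After 7 years at 3.574%: 29,500 × 1.28377913646 ≈ 37,871.4845.
Then 12 years at 9.98%: 37,871.4845 × 3.13158773996 ≈ 118,597.8766.

$118,597.88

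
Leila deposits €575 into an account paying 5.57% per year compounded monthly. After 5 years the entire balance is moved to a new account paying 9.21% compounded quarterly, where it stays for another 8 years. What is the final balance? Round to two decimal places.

Phase 1: 575·(1 + 0.0557/12)^60 ≈ 759.1700.
Phase 2: 759.1700·(1 + 0.023025)^32 ≈ 1,572.8920.

€1,572.89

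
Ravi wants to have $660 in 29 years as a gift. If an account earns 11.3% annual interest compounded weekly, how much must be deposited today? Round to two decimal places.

Periodic rate = 11.3%/52 = 0.00217308; 1508 periods.
P = 660/(1 + 0.113/52)^1508 ≈ 660/26.4021267 ≈ 24.9980.

$25.00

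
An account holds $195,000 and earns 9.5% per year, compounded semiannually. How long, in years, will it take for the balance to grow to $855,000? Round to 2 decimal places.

15.93 years

(1 + 0.0475)^(2t) = 855,000/195,000 = 4.3846.
2t·ln(1 + 0.0475) = ln(4.3846); 2t = 1.4781/0.0464064 ≈ 31.8513.
t ≈ 15.9256 years.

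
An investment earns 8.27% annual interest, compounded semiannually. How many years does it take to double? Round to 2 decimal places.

8.55 years

(1 + 0.04135)^(2t) = 2.
2t = ln 2 / ln(1 + 0.04135) ≈ 0.69315/0.0405179 ≈ 17.1072.
t ≈ 8.5536.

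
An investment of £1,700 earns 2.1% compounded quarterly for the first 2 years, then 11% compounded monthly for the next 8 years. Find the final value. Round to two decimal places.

After 2 years at 2.1%: 1,700 × 1.042779907 ≈ 1,772.7258.
Then 8 years at 11%: 1,772.7258 × 2.40125411 ≈ 4,256.7652.

£4,256.77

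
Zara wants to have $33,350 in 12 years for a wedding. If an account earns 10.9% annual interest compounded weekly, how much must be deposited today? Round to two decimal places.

Periodic rate = 10.9%/52 = 0.00209615; 624 periods.
P = 33,350/(1 + 0.109/52)^624 ≈ 33,350/3.693708726 ≈ 9,028.8657.

$9,028.87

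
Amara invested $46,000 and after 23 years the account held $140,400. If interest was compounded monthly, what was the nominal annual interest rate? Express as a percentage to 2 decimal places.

4.86%

The 276-period growth factor is 140,400/46,000 = 3.05217.
r/12 = 3.05217^(1/276) − 1 ≈ 0.00405113, so r ≈ 12·0.00405113 = 4.86136%.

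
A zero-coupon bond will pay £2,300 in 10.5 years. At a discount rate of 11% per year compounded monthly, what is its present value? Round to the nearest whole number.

Growth factor = (1 + 0.11/12)^126 ≈ 3.157366771.
P = 2,300/3.157366771 ≈ 728.4551.

£728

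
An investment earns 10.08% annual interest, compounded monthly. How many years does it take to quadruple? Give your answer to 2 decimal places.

13.81 years

(1 + 0.0084)^(12t) = 4.
12t = ln 4 / ln(1 + 0.0084) ≈ 1.3863/0.00836492 ≈ 165.7272.
t ≈ 13.8106.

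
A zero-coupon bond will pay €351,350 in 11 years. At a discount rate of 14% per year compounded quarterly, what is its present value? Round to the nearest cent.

€77,332.95

Growth factor = (1 + 0.035)^44 ≈ 4.54334159549.
P = 351,350/4.54334159549 ≈ 77,332.9481.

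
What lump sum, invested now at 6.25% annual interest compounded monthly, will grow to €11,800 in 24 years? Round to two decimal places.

Periodic rate = 6.25%/12 = 0.00520833; 288 periods.
P = 11,800/(1 + 0.0625/12)^288 ≈ 11,800/4.4642769352 ≈ 2,643.2052.

€2,643.21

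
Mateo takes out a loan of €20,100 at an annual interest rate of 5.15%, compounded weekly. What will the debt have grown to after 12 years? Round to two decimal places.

€37,278.40

Growth factor = (1 + 0.0515/52)^624 ≈ 1.8546466135.
A ≈ 20,100 × 1.8546466135 ≈ 37,278.3969.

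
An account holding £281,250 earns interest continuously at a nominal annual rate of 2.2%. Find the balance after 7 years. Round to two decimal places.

£328,075.56

A = P·e^(rt) = 281,250·e^(0.022·7) = 281,250·e^0.154.
e^0.154 ≈ 1.16649088678, so A ≈ 328,075.5619.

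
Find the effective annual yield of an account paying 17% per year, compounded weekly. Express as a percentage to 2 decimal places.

18.50%

EAR = (1 + 17%/52)^52 − 1 = (1 + 0.00326923)^52 − 1.
(1 + 0.00326923)^52 ≈ 1.184976, so EAR ≈ 18.49762%.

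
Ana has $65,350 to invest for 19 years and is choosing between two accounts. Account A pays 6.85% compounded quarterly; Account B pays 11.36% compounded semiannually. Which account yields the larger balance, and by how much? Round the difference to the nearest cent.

A: (1 + 0.017125)^76 ≈ 3.63453624594, so 65,350 × 3.63453624594 ≈ 237,516.9437.
B: (1 + 0.0568)^38 ≈ 8.16068425783, so 65,350 × 8.16068425783 ≈ 533,300.7162.
Difference ≈ 295,783.7726 in favor of B.

Account B, by $295,783.77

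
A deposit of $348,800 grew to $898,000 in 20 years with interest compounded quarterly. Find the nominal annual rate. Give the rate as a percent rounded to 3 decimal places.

4.756%

The 80-period growth factor is 898,000/348,800 = 2.57454.
r/4 = 2.57454^(1/80) − 1 ≈ 0.011891, so r ≈ 4·0.011891 = 4.75641%.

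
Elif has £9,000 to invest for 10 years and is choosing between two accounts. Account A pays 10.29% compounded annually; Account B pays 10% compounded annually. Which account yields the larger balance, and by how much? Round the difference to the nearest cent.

Account A growth factor: (1 + 0.1029)^10 ≈ 2.662939914; balance ≈ 23,966.4592.
Account B growth factor: (1 + 0.1)^10 ≈ 2.5937424601; balance ≈ 23,343.6821.
Account A is larger by 622.7771.

Account A, by £622.78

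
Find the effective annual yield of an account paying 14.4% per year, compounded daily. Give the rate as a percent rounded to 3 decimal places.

15.485%

One year is 365 periods at 0.000394521 each: (1 + 0.000394521)^365 ≈ 1.154851.
EAR = 1.154851 − 1 ≈ 15.48513%.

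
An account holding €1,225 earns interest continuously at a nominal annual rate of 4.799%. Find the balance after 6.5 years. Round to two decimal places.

€1,673.43

A = P·e^(rt) = 1,225·e^(0.04799·6.5) = 1,225·e^0.311935.
e^0.311935 ≈ 1.366065896, so A ≈ 1,673.4307.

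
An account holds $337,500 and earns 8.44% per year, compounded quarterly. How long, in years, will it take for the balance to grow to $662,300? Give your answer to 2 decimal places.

8.07 years

We need (1 + 0.0211)^(4t) = 1.9624, so 4t = ln 1.9624 / ln 1.0211 ≈ 32.2863.
t ≈ 32.2863/4 = 8.0716 years.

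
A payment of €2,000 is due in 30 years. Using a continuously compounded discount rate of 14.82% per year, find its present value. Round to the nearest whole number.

P = A·e^(−rt) = 2,000·e^(−4.446).
e^(−4.446) ≈ 0.01172537479, so P ≈ 23.4507.

€23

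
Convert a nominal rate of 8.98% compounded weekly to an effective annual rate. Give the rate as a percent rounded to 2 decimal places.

9.39%

EAR = (1 + 8.98%/52)^52 − 1 = (1 + 0.00172692)^52 − 1.
(1 + 0.00172692)^52 ≈ 1.093871, so EAR ≈ 9.38707%.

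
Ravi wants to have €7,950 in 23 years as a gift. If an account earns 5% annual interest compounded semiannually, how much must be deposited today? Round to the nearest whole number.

€2,553

Growth factor = (1 + 0.025)^46 ≈ 3.113850861.
P = 7,950/3.113850861 ≈ 2,553.1088.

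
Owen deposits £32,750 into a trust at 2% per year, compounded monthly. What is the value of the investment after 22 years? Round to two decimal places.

Growth factor = (1 + 0.02/12)^264 ≈ 1.5521386285.
A ≈ 32,750 × 1.5521386285 ≈ 50,832.5401.

£50,832.54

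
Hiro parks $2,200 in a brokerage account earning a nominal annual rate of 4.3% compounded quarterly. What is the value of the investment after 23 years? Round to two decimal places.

Periodic rate = 4.3%/4 = 0.01075; periods = 4·23 = 92.
A = 2,200·(1 + 0.01075)^92 ≈ 2,200·2.674391606 ≈ 5,883.6615.

$5,883.66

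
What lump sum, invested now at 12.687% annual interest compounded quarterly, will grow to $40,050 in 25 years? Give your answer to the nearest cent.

$1,764.10

Periodic rate = 12.687%/4 = 0.0317175; 100 periods.
P = 40,050/(1 + 0.0317175)^100 ≈ 40,050/22.702815044 ≈ 1,764.0984.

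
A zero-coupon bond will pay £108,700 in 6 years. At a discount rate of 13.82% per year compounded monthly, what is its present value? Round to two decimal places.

Periodic rate = 13.82%/12 = 0.0115167; 72 periods.
P = 108,700/(1 + 0.1382/12)^72 ≈ 108,700/2.28065238582 ≈ 47,661.8009.

£47,661.80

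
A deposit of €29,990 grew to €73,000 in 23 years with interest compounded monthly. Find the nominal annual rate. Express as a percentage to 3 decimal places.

(1 + r/12)^276 = 73,000/29,990 = 2.43414.
1 + r/12 = 2.43414^(1/276) ≈ 1.003228, so r/12 ≈ 0.00322837.
r ≈ 12·0.00322837 = 3.87405%.

3.874%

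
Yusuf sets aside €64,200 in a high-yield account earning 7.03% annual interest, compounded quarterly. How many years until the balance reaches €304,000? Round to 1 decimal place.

(1 + 0.017575)^(4t) = 304,000/64,200 = 4.7352.
4t·ln(1 + 0.017575) = ln(4.7352); 4t = 1.555/0.0174223 ≈ 89.2546.
t ≈ 22.3136 years.

22.3 years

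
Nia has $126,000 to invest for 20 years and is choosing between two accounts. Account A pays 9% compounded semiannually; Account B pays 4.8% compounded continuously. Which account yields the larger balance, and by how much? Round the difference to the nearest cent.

Account A, by $403,788.18

Account A growth factor: (1 + 0.045)^40 ≈ 5.8163645376; balance ≈ 732,861.9317.
Account B growth factor: e^(0.048·20) = e^0.96 ≈ 2.61169647342; balance ≈ 329,073.7557.
Account A is larger by 403,788.1761.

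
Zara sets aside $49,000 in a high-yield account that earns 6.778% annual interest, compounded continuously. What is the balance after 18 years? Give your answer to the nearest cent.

$165,978.84

A = P·e^(rt) = 49,000·e^(0.06778·18) = 49,000·e^1.22004.
e^1.22004 ≈ 3.38732322384, so A ≈ 165,978.8380.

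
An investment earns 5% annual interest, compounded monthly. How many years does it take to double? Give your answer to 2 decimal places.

13.89 years

(1 + 0.00416667)^(12t) = 2.
12t = ln 2 / ln(1 + 0.00416667) ≈ 0.69315/0.00415801 ≈ 166.7017.
t ≈ 13.8918.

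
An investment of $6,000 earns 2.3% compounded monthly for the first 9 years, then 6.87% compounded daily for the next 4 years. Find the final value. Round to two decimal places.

Phase 1: 6,000·(1 + 0.023/12)^108 ≈ 7,378.4335.
Phase 2: 7,378.4335·(1 + 0.0687/365)^1460 ≈ 9,711.7403.

$9,711.74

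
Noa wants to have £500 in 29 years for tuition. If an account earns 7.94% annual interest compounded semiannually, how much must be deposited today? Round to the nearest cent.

£52.28

Periodic rate = 7.94%/2 = 0.0397; 58 periods.
P = 500/(1 + 0.0397)^58 ≈ 500/9.56459423 ≈ 52.2761.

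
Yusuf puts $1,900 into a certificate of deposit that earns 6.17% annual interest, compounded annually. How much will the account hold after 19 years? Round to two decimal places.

Growth factor = (1 + 0.0617)^19 ≈ 3.11913757.
A ≈ 1,900 × 3.11913757 ≈ 5,926.3614.

$5,926.36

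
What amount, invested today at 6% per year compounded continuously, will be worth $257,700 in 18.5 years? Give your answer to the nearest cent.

P = A·e^(−rt) = 257,700·e^(−1.11).
e^(−1.11) ≈ 0.329558961075, so P ≈ 84,927.3443.

$84,927.34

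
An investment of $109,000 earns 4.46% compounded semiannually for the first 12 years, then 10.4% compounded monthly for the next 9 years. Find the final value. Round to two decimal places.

$469,954.06

Phase 1: 109,000·(1 + 0.0223)^24 ≈ 185,057.6986.
Phase 2: 185,057.6986·(1 + 0.104/12)^108 ≈ 469,954.0596.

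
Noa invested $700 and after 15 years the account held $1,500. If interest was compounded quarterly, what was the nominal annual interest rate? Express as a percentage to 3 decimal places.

The 60-period growth factor is 1,500/700 = 2.14286.
r/4 = 2.14286^(1/60) − 1 ≈ 0.0127834, so r ≈ 4·0.0127834 = 5.11334%.

5.113%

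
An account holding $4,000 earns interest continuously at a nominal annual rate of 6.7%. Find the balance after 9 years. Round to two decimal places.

$7,310.37

A = P·e^(rt) = 4,000·e^(0.067·9) = 4,000·e^0.603.
e^0.603 ≈ 1.827593365, so A ≈ 7,310.3735.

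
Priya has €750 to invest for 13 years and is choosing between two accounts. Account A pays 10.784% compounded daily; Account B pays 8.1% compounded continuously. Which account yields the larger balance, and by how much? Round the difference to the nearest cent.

Account A growth factor: (1 + 0.10784/365)^4745 ≈ 4.062152237; balance ≈ 3,046.6142.
Account B growth factor: e^(0.081·13) = e^1.053 ≈ 2.866236944; balance ≈ 2,149.6777.
Account A is larger by 896.9365.

Account A, by €896.94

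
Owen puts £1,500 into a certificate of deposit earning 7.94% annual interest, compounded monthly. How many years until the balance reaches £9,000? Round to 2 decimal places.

22.64 years

We need (1 + 0.00661667)^(12t) = 6, so 12t = ln 6 / ln 1.006617 ≈ 271.6898.
t ≈ 271.6898/12 = 22.6408 years.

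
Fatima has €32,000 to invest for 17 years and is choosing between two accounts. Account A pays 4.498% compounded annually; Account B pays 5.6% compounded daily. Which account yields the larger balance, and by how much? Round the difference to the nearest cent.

Account B, by €15,296.25

Account A growth factor: (1 + 0.04498)^17 ≈ 2.1126893093; balance ≈ 67,606.0579.
Account B growth factor: (1 + 0.056/365)^6205 ≈ 2.590697067; balance ≈ 82,902.3061.
Account B is larger by 15,296.2482.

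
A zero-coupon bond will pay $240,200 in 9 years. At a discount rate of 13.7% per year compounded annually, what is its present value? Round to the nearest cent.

Annual rate = 13.7% = 0.137; 9 periods.
P = 240,200/(1 + 0.137)^9 ≈ 240,200/3.17573446425 ≈ 75,636.0466.

$75,636.05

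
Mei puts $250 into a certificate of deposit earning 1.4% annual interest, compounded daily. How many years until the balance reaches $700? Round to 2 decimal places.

(1 + 0.0000383562)^(365t) = 700/250 = 2.8.
365t·ln(1 + 0.0000383562) = ln(2.8); 365t = 1.0296/3.83554e-05 ≈ 26844.1639.
t ≈ 73.5457 years.

73.55 years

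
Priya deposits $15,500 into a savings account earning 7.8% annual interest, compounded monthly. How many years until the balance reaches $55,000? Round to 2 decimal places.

(1 + 0.0065)^(12t) = 55,000/15,500 = 3.5484.
12t·ln(1 + 0.0065) = ln(3.5484); 12t = 1.2665/0.00647897 ≈ 195.4777.
t ≈ 16.2898 years.

16.29 years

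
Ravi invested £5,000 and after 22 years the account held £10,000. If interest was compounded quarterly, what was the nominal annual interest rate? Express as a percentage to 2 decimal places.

3.16%

(1 + r/4)^88 = 10,000/5,000 = 2.
1 + r/4 = 2^(1/88) ≈ 1.007908, so r/4 ≈ 0.00790778.
r ≈ 4·0.00790778 = 3.16311%.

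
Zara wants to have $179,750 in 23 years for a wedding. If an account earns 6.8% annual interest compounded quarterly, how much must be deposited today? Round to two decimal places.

Periodic rate = 6.8%/4 = 0.017; 92 periods.
P = 179,750/(1 + 0.017)^92 ≈ 179,750/4.71549912815 ≈ 38,118.9764.

$38,118.98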